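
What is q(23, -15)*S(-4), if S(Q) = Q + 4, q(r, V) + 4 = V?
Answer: 0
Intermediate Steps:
q(r, V) = -4 + V
S(Q) = 4 + Q
q(23, -15)*S(-4) = (-4 - 15)*(4 - 4) = -19*0 = 0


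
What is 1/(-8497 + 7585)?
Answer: -1/912 ≈ -0.0010965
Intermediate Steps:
1/(-8497 + 7585) = 1/(-912) = -1/912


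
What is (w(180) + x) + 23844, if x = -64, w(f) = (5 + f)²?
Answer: 58005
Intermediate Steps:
(w(180) + x) + 23844 = ((5 + 180)² - 64) + 23844 = (185² - 64) + 23844 = (34225 - 64) + 23844 = 34161 + 23844 = 58005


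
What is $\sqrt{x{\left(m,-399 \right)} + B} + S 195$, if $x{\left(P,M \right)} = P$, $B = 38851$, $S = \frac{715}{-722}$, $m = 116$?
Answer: $- \frac{139425}{722} + \sqrt{38967} \approx 4.2912$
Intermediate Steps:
$S = - \frac{715}{722}$ ($S = 715 \left(- \frac{1}{722}\right) = - \frac{715}{722} \approx -0.9903$)
$\sqrt{x{\left(m,-399 \right)} + B} + S 195 = \sqrt{116 + 38851} - \frac{139425}{722} = \sqrt{38967} - \frac{139425}{722} = - \frac{139425}{722} + \sqrt{38967}$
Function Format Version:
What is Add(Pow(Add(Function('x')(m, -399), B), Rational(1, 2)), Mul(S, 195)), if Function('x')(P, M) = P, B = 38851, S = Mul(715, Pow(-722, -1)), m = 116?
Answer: Add(Rational(-139425, 722), Pow(38967, Rational(1, 2))) ≈ 4.2912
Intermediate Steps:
S = Rational(-715, 722) (S = Mul(715, Rational(-1, 722)) = Rational(-715, 722) ≈ -0.99030)
Add(Pow(Add(Function('x')(m, -399), B), Rational(1, 2)), Mul(S, 195)) = Add(Pow(Add(116, 38851), Rational(1, 2)), Mul(Rational(-715, 722), 195)) = Add(Pow(38967, Rational(1, 2)), Rational(-139425, 722)) = Add(Rational(-139425, 722), Pow(38967, Rational(1, 2)))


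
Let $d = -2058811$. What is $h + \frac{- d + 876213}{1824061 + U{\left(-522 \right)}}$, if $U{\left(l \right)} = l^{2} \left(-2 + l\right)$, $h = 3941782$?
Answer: $\frac{555623950127986}{140957555} \approx 3.9418 \cdot 10^{6}$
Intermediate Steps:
$h + \frac{- d + 876213}{1824061 + U{\left(-522 \right)}} = 3941782 + \frac{\left(-1\right) \left(-2058811\right) + 876213}{1824061 + \left(-522\right)^{2} \left(-2 - 522\right)} = 3941782 + \frac{2058811 + 876213}{1824061 + 272484 \left(-524\right)} = 3941782 + \frac{2935024}{1824061 - 142781616} = 3941782 + \frac{2935024}{-140957555} = 3941782 + 2935024 \left(- \frac{1}{140957555}\right) = 3941782 - \frac{2935024}{140957555} = \frac{555623950127986}{140957555}$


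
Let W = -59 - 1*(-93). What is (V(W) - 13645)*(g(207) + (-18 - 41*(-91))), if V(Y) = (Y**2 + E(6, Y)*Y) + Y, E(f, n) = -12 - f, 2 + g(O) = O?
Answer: -51196506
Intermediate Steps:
W = 34 (W = -59 + 93 = 34)
g(O) = -2 + O
V(Y) = Y**2 - 17*Y (V(Y) = (Y**2 + (-12 - 1*6)*Y) + Y = (Y**2 + (-12 - 6)*Y) + Y = (Y**2 - 18*Y) + Y = Y**2 - 17*Y)
(V(W) - 13645)*(g(207) + (-18 - 41*(-91))) = (34*(-17 + 34) - 13645)*((-2 + 207) + (-18 - 41*(-91))) = (34*17 - 13645)*(205 + (-18 + 3731)) = (578 - 13645)*(205 + 3713) = -13067*3918 = -51196506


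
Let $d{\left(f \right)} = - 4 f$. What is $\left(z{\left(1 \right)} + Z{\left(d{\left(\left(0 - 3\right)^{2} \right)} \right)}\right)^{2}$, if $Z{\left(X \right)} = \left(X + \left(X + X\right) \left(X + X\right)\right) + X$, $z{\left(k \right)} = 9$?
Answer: $26224641$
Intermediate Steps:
$Z{\left(X \right)} = 2 X + 4 X^{2}$ ($Z{\left(X \right)} = \left(X + 2 X 2 X\right) + X = \left(X + 4 X^{2}\right) + X = 2 X + 4 X^{2}$)
$\left(z{\left(1 \right)} + Z{\left(d{\left(\left(0 - 3\right)^{2} \right)} \right)}\right)^{2} = \left(9 + 2 \left(- 4 \left(0 - 3\right)^{2}\right) \left(1 + 2 \left(- 4 \left(0 - 3\right)^{2}\right)\right)\right)^{2} = \left(9 + 2 \left(- 4 \left(-3\right)^{2}\right) \left(1 + 2 \left(- 4 \left(-3\right)^{2}\right)\right)\right)^{2} = \left(9 + 2 \left(\left(-4\right) 9\right) \left(1 + 2 \left(\left(-4\right) 9\right)\right)\right)^{2} = \left(9 + 2 \left(-36\right) \left(1 + 2 \left(-36\right)\right)\right)^{2} = \left(9 + 2 \left(-36\right) \left(1 - 72\right)\right)^{2} = \left(9 + 2 \left(-36\right) \left(-71\right)\right)^{2} = \left(9 + 5112\right)^{2} = 5121^{2} = 26224641$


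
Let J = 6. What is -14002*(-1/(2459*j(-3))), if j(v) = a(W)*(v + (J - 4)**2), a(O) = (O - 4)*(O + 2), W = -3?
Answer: 14002/17213 ≈ 0.81345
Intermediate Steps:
a(O) = (-4 + O)*(2 + O)
j(v) = 28 + 7*v (j(v) = (-8 + (-3)**2 - 2*(-3))*(v + (6 - 4)**2) = (-8 + 9 + 6)*(v + 2**2) = 7*(v + 4) = 7*(4 + v) = 28 + 7*v)
-14002*(-1/(2459*j(-3))) = -14002*(-1/(2459*(28 + 7*(-3)))) = -14002*(-1/(2459*(28 - 21))) = -14002/((-2459*7)) = -14002/(-17213) = -14002*(-1/17213) = 14002/17213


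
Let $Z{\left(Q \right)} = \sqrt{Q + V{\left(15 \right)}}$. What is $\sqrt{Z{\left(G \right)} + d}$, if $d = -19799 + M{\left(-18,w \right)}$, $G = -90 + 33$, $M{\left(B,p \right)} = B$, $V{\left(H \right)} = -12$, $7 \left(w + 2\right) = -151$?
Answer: $\sqrt{-19817 + i \sqrt{69}} \approx 0.03 + 140.77 i$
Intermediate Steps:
$w = - \frac{165}{7}$ ($w = -2 + \frac{1}{7} \left(-151\right) = -2 - \frac{151}{7} = - \frac{165}{7} \approx -23.571$)
$G = -57$
$Z{\left(Q \right)} = \sqrt{-12 + Q}$ ($Z{\left(Q \right)} = \sqrt{Q - 12} = \sqrt{-12 + Q}$)
$d = -19817$ ($d = -19799 - 18 = -19817$)
$\sqrt{Z{\left(G \right)} + d} = \sqrt{\sqrt{-12 - 57} - 19817} = \sqrt{\sqrt{-69} - 19817} = \sqrt{i \sqrt{69} - 19817} = \sqrt{-19817 + i \sqrt{69}}$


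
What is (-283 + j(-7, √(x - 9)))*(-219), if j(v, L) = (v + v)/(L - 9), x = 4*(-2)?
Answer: 431868/7 - 219*I*√17/7 ≈ 61695.0 - 128.99*I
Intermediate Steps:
x = -8
j(v, L) = 2*v/(-9 + L) (j(v, L) = (2*v)/(-9 + L) = 2*v/(-9 + L))
(-283 + j(-7, √(x - 9)))*(-219) = (-283 + 2*(-7)/(-9 + √(-8 - 9)))*(-219) = (-283 + 2*(-7)/(-9 + √(-17)))*(-219) = (-283 + 2*(-7)/(-9 + I*√17))*(-219) = (-283 - 14/(-9 + I*√17))*(-219) = 61977 + 3066/(-9 + I*√17)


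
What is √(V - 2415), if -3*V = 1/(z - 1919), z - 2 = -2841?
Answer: I*√54672130474/4758 ≈ 49.143*I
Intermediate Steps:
z = -2839 (z = 2 - 2841 = -2839)
V = 1/14274 (V = -1/(3*(-2839 - 1919)) = -⅓/(-4758) = -⅓*(-1/4758) = 1/14274 ≈ 7.0057e-5)
√(V - 2415) = √(1/14274 - 2415) = √(-34471709/14274) = I*√54672130474/4758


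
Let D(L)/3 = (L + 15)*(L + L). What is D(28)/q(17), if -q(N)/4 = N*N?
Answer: -1806/289 ≈ -6.2491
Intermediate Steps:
D(L) = 6*L*(15 + L) (D(L) = 3*((L + 15)*(L + L)) = 3*((15 + L)*(2*L)) = 3*(2*L*(15 + L)) = 6*L*(15 + L))
q(N) = -4*N**2 (q(N) = -4*N*N = -4*N**2)
D(28)/q(17) = (6*28*(15 + 28))/((-4*17**2)) = (6*28*43)/((-4*289)) = 7224/(-1156) = 7224*(-1/1156) = -1806/289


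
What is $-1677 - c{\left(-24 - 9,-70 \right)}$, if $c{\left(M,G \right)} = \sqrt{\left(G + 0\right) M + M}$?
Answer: $-1677 - 3 \sqrt{253} \approx -1724.7$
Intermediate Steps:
$c{\left(M,G \right)} = \sqrt{M + G M}$ ($c{\left(M,G \right)} = \sqrt{G M + M} = \sqrt{M + G M}$)
$-1677 - c{\left(-24 - 9,-70 \right)} = -1677 - \sqrt{\left(-24 - 9\right) \left(1 - 70\right)} = -1677 - \sqrt{\left(-24 - 9\right) \left(-69\right)} = -1677 - \sqrt{\left(-33\right) \left(-69\right)} = -1677 - \sqrt{2277} = -1677 - 3 \sqrt{253}$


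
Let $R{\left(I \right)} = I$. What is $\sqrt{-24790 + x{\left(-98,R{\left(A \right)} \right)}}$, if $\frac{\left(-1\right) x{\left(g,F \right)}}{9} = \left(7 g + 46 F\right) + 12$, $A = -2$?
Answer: $2 i \sqrt{4474} \approx 133.78 i$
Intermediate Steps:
$x{\left(g,F \right)} = -108 - 414 F - 63 g$ ($x{\left(g,F \right)} = - 9 \left(\left(7 g + 46 F\right) + 12\right) = - 9 \left(12 + 7 g + 46 F\right) = -108 - 414 F - 63 g$)
$\sqrt{-24790 + x{\left(-98,R{\left(A \right)} \right)}} = \sqrt{-24790 - -6894} = \sqrt{-24790 + \left(-108 + 828 + 6174\right)} = \sqrt{-24790 + 6894} = \sqrt{-17896} = 2 i \sqrt{4474}$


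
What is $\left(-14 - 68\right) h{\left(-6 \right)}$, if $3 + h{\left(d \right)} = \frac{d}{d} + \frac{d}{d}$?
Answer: $82$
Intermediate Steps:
$h{\left(d \right)} = -1$ ($h{\left(d \right)} = -3 + \left(\frac{d}{d} + \frac{d}{d}\right) = -3 + \left(1 + 1\right) = -3 + 2 = -1$)
$\left(-14 - 68\right) h{\left(-6 \right)} = \left(-14 - 68\right) \left(-1\right) = \left(-82\right) \left(-1\right) = 82$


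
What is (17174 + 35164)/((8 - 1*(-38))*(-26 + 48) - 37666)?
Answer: -8723/6109 ≈ -1.4279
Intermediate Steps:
(17174 + 35164)/((8 - 1*(-38))*(-26 + 48) - 37666) = 52338/((8 + 38)*22 - 37666) = 52338/(46*22 - 37666) = 52338/(1012 - 37666) = 52338/(-36654) = 52338*(-1/36654) = -8723/6109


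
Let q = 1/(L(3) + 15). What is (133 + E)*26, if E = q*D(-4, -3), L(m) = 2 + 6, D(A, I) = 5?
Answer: 79664/23 ≈ 3463.7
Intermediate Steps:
L(m) = 8
q = 1/23 (q = 1/(8 + 15) = 1/23 ≈ 0.043478)
E = 5/23 (E = (1/23)*5 = 5/23 ≈ 0.21739)
(133 + E)*26 = (133 + 5/23)*26 = (3064/23)*26 = 79664/23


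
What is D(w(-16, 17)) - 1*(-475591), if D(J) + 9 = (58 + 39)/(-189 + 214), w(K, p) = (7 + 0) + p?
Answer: 11889647/25 ≈ 4.7559e+5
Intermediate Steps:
w(K, p) = 7 + p
D(J) = -128/25 (D(J) = -9 + (58 + 39)/(-189 + 214) = -9 + 97/25 = -128/25)
D(w(-16, 17)) - 1*(-475591) = -128/25 - 1*(-475591) = -128/25 + 475591 = 11889647/25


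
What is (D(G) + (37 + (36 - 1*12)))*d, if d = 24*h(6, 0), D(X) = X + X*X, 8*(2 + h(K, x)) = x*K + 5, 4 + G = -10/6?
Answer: -8657/3 ≈ -2885.7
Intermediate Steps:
G = -17/3 (G = -4 - 10/6 = -4 - 10*⅙ = -4 - 5/3 = -17/3 ≈ -5.6667)
h(K, x) = -11/8 + K*x/8 (h(K, x) = -2 + (x*K + 5)/8 = -2 + (K*x + 5)/8 = -2 + (5 + K*x)/8 = -2 + (5/8 + K*x/8) = -11/8 + K*x/8)
D(X) = X + X²
d = -33 (d = 24*(-11/8 + (⅛)*6*0) = 24*(-11/8 + 0) = 24*(-11/8) = -33)
(D(G) + (37 + (36 - 1*12)))*d = (-17*(1 - 17/3)/3 + (37 + (36 - 1*12)))*(-33) = (-17/3*(-14/3) + (37 + (36 - 12)))*(-33) = (238/9 + (37 + 24))*(-33) = (238/9 + 61)*(-33) = (787/9)*(-33) = -8657/3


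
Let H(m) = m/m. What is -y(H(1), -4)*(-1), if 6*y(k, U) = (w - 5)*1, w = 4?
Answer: -⅙ ≈ -0.16667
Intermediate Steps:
H(m) = 1
y(k, U) = -⅙ (y(k, U) = ((4 - 5)*1)/6 = (-1*1)/6 = (⅙)*(-1) = -⅙)
-y(H(1), -4)*(-1) = -(-1)*(-1)/6 = -1*⅙ = -⅙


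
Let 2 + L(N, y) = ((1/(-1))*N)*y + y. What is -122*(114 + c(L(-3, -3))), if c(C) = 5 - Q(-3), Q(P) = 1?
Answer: -14396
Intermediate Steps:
L(N, y) = -2 + y - N*y (L(N, y) = -2 + (((1/(-1))*N)*y + y) = -2 + (((1*(-1))*N)*y + y) = -2 + ((-N)*y + y) = -2 + (-N*y + y) = -2 + (y - N*y) = -2 + y - N*y)
c(C) = 4 (c(C) = 5 - 1*1 = 5 - 1 = 4)
-122*(114 + c(L(-3, -3))) = -122*(114 + 4) = -122*118 = -14396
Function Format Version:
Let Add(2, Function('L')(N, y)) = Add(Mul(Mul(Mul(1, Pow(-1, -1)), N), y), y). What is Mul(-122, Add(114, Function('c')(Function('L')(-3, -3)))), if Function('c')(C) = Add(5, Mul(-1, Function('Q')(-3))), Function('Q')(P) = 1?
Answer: -14396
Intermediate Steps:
Function('L')(N, y) = Add(-2, y, Mul(-1, N, y)) (Function('L')(N, y) = Add(-2, Add(Mul(Mul(Mul(1, Pow(-1, -1)), N), y), y)) = Add(-2, Add(Mul(Mul(Mul(1, -1), N), y), y)) = Add(-2, Add(Mul(Mul(-1, N), y), y)) = Add(-2, Add(Mul(-1, N, y), y)) = Add(-2, Add(y, Mul(-1, N, y))) = Add(-2, y, Mul(-1, N, y)))
Function('c')(C) = 4 (Function('c')(C) = Add(5, Mul(-1, 1)) = Add(5, -1) = 4)
Mul(-122, Add(114, Function('c')(Function('L')(-3, -3)))) = Mul(-122, Add(114, 4)) = Mul(-122, 118) = -14396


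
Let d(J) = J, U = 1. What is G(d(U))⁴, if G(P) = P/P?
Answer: 1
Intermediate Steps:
G(P) = 1
G(d(U))⁴ = 1⁴ = 1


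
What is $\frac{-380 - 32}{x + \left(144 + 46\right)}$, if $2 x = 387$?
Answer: $- \frac{824}{767} \approx -1.0743$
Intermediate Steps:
$x = \frac{387}{2}$ ($x = \frac{1}{2} \cdot 387 = \frac{387}{2} \approx 193.5$)
$\frac{-380 - 32}{x + \left(144 + 46\right)} = \frac{-380 - 32}{\frac{387}{2} + \left(144 + 46\right)} = - \frac{412}{\frac{387}{2} + 190} = - \frac{412}{\frac{767}{2}} = \left(-412\right) \frac{2}{767} = - \frac{824}{767}$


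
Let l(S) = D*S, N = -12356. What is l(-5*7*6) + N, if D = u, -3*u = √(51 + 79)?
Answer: -12356 + 70*√130 ≈ -11558.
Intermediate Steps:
u = -√130/3 (u = -√(51 + 79)/3 = -√130/3 ≈ -3.8006)
D = -√130/3 ≈ -3.8006
l(S) = -S*√130/3 (l(S) = (-√130/3)*S = -S*√130/3)
l(-5*7*6) + N = --5*7*6*√130/3 - 12356 = -(-35*6)*√130/3 - 12356 = -⅓*(-210)*√130 - 12356 = 70*√130 - 12356 = -12356 + 70*√130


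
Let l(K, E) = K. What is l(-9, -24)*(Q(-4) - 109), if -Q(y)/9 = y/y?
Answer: 1062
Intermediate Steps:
Q(y) = -9 (Q(y) = -9*y/y = -9*1 = -9)
l(-9, -24)*(Q(-4) - 109) = -9*(-9 - 109) = -9*(-118) = 1062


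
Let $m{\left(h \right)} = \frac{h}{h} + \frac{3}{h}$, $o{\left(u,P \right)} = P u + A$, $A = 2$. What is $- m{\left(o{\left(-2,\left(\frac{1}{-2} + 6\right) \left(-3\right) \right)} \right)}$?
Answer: $- \frac{38}{35} \approx -1.0857$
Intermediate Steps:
$o{\left(u,P \right)} = 2 + P u$ ($o{\left(u,P \right)} = P u + 2 = 2 + P u$)
$m{\left(h \right)} = 1 + \frac{3}{h}$
$- m{\left(o{\left(-2,\left(\frac{1}{-2} + 6\right) \left(-3\right) \right)} \right)} = - \frac{3 + \left(2 + \left(\frac{1}{-2} + 6\right) \left(-3\right) \left(-2\right)\right)}{2 + \left(\frac{1}{-2} + 6\right) \left(-3\right) \left(-2\right)} = - \frac{3 + \left(2 + \left(- \frac{1}{2} + 6\right) \left(-3\right) \left(-2\right)\right)}{2 + \left(- \frac{1}{2} + 6\right) \left(-3\right) \left(-2\right)} = - \frac{3 + \left(2 + \frac{11}{2} \left(-3\right) \left(-2\right)\right)}{2 + \frac{11}{2} \left(-3\right) \left(-2\right)} = - \frac{3 + \left(2 - -33\right)}{2 - -33} = - \frac{3 + \left(2 + 33\right)}{2 + 33} = - \frac{3 + 35}{35} = - \frac{38}{35}$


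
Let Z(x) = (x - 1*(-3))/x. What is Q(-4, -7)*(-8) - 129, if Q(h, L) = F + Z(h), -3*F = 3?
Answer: -123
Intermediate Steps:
Z(x) = (3 + x)/x (Z(x) = (x + 3)/x = (3 + x)/x)
F = -1 (F = -⅓*3 = -1)
Q(h, L) = -1 + (3 + h)/h
Q(-4, -7)*(-8) - 129 = (3/(-4))*(-8) - 129 = (3*(-¼))*(-8) - 129 = -¾*(-8) - 129 = 6 - 129 = -123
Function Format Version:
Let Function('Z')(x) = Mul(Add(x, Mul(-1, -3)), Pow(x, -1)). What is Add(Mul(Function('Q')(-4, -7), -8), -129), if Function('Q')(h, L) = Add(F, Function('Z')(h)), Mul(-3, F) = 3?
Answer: -123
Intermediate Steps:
Function('Z')(x) = Mul(Pow(x, -1), Add(3, x)) (Function('Z')(x) = Mul(Add(x, 3), Pow(x, -1)) = Mul(Add(3, x), Pow(x, -1)) = Mul(Pow(x, -1), Add(3, x)))
F = -1 (F = Mul(Rational(-1, 3), 3) = -1)
Function('Q')(h, L) = Add(-1, Mul(Pow(h, -1), Add(3, h)))
Add(Mul(Function('Q')(-4, -7), -8), -129) = Add(Mul(Mul(3, Pow(-4, -1)), -8), -129) = Add(Mul(Mul(3, Rational(-1, 4)), -8), -129) = Add(Mul(Rational(-3, 4), -8), -129) = Add(6, -129) = -123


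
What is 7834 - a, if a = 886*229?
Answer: -195060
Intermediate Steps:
a = 202894
7834 - a = 7834 - 1*202894 = 7834 - 202894 = -195060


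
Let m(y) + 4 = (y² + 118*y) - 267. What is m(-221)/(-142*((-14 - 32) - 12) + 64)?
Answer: 5623/2075 ≈ 2.7099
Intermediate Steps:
m(y) = -271 + y² + 118*y (m(y) = -4 + ((y² + 118*y) - 267) = -4 + (-267 + y² + 118*y) = -271 + y² + 118*y)
m(-221)/(-142*((-14 - 32) - 12) + 64) = (-271 + (-221)² + 118*(-221))/(-142*((-14 - 32) - 12) + 64) = (-271 + 48841 - 26078)/(-142*(-46 - 12) + 64) = 22492/(-142*(-58) + 64) = 22492/(8236 + 64) = 22492/8300 = 22492*(1/8300) = 5623/2075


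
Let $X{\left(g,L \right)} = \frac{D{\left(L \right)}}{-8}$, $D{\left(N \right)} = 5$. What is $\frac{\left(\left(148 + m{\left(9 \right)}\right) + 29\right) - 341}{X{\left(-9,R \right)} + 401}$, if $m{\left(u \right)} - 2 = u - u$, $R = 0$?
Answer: $- \frac{1296}{3203} \approx -0.40462$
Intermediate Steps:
$m{\left(u \right)} = 2$ ($m{\left(u \right)} = 2 + \left(u - u\right) = 2 + 0 = 2$)
$X{\left(g,L \right)} = - \frac{5}{8}$ ($X{\left(g,L \right)} = \frac{5}{-8} = 5 \left(- \frac{1}{8}\right) = - \frac{5}{8}$)
$\frac{\left(\left(148 + m{\left(9 \right)}\right) + 29\right) - 341}{X{\left(-9,R \right)} + 401} = \frac{\left(\left(148 + 2\right) + 29\right) - 341}{- \frac{5}{8} + 401} = \frac{\left(150 + 29\right) - 341}{\frac{3203}{8}} = \left(179 - 341\right) \frac{8}{3203} = \left(-162\right) \frac{8}{3203} = - \frac{1296}{3203}$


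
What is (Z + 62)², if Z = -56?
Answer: 36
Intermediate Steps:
(Z + 62)² = (-56 + 62)² = 6² = 36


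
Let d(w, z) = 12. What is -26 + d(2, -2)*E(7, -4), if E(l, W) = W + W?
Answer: -122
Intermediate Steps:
E(l, W) = 2*W
-26 + d(2, -2)*E(7, -4) = -26 + 12*(2*(-4)) = -26 + 12*(-8) = -26 - 96 = -122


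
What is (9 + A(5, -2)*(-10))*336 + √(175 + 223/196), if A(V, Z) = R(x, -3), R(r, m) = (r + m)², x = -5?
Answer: -212016 + √34523/14 ≈ -2.1200e+5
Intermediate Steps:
R(r, m) = (m + r)²
A(V, Z) = 64 (A(V, Z) = (-3 - 5)² = (-8)² = 64)
(9 + A(5, -2)*(-10))*336 + √(175 + 223/196) = (9 + 64*(-10))*336 + √(175 + 223/196) = (9 - 640)*336 + √(175 + 223*(1/196)) = -631*336 + √(175 + 223/196) = -212016 + √(34523/196) = -212016 + √34523/14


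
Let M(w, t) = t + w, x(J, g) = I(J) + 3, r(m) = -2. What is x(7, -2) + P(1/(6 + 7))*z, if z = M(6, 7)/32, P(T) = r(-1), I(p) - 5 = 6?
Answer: 211/16 ≈ 13.188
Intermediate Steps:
I(p) = 11 (I(p) = 5 + 6 = 11)
P(T) = -2
x(J, g) = 14 (x(J, g) = 11 + 3 = 14)
z = 13/32 (z = (7 + 6)/32 = 13*(1/32) = 13/32 ≈ 0.40625)
x(7, -2) + P(1/(6 + 7))*z = 14 - 2*13/32 = 14 - 13/16 = 211/16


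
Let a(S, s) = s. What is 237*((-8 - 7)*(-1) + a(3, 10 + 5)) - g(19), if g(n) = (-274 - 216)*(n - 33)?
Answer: 250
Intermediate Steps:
g(n) = 16170 - 490*n (g(n) = -490*(-33 + n) = 16170 - 490*n)
237*((-8 - 7)*(-1) + a(3, 10 + 5)) - g(19) = 237*((-8 - 7)*(-1) + (10 + 5)) - (16170 - 490*19) = 237*(-15*(-1) + 15) - (16170 - 9310) = 237*(15 + 15) - 1*6860 = 237*30 - 6860 = 7110 - 6860 = 250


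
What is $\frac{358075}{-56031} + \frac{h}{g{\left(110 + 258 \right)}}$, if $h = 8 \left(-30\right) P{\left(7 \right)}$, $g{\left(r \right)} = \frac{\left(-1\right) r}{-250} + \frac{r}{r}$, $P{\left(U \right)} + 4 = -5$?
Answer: $\frac{5005908275}{5771193} \approx 867.4$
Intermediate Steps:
$P{\left(U \right)} = -9$ ($P{\left(U \right)} = -4 - 5 = -9$)
$g{\left(r \right)} = 1 + \frac{r}{250}$ ($g{\left(r \right)} = - r \left(- \frac{1}{250}\right) + 1 = \frac{r}{250} + 1 = 1 + \frac{r}{250}$)
$h = 2160$ ($h = 8 \left(-30\right) \left(-9\right) = \left(-240\right) \left(-9\right) = 2160$)
$\frac{358075}{-56031} + \frac{h}{g{\left(110 + 258 \right)}} = \frac{358075}{-56031} + \frac{2160}{1 + \frac{110 + 258}{250}} = 358075 \left(- \frac{1}{56031}\right) + \frac{2160}{1 + \frac{1}{250} \cdot 368} = - \frac{358075}{56031} + \frac{2160}{1 + \frac{184}{125}} = - \frac{358075}{56031} + \frac{2160}{\frac{309}{125}} = - \frac{358075}{56031} + 2160 \cdot \frac{125}{309} = - \frac{358075}{56031} + \frac{90000}{103} = \frac{5005908275}{5771193}$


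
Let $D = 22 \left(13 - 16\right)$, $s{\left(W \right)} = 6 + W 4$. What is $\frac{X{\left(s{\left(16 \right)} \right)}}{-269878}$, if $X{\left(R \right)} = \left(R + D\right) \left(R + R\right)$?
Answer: $- \frac{40}{19277} \approx -0.002075$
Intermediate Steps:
$s{\left(W \right)} = 6 + 4 W$
$D = -66$ ($D = 22 \left(13 - 16\right) = 22 \left(-3\right) = -66$)
$X{\left(R \right)} = 2 R \left(-66 + R\right)$ ($X{\left(R \right)} = \left(R - 66\right) \left(R + R\right) = \left(-66 + R\right) 2 R = 2 R \left(-66 + R\right)$)
$\frac{X{\left(s{\left(16 \right)} \right)}}{-269878} = \frac{2 \left(6 + 4 \cdot 16\right) \left(-66 + \left(6 + 4 \cdot 16\right)\right)}{-269878} = 2 \left(6 + 64\right) \left(-66 + \left(6 + 64\right)\right) \left(- \frac{1}{269878}\right) = 2 \cdot 70 \left(-66 + 70\right) \left(- \frac{1}{269878}\right) = 2 \cdot 70 \cdot 4 \left(- \frac{1}{269878}\right) = 560 \left(- \frac{1}{269878}\right) = - \frac{40}{19277}$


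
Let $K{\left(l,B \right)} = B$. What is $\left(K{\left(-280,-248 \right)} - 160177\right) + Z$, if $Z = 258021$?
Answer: $97596$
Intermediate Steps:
$\left(K{\left(-280,-248 \right)} - 160177\right) + Z = \left(-248 - 160177\right) + 258021 = -160425 + 258021 = 97596$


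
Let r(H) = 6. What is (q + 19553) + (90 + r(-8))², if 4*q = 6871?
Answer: 121947/4 ≈ 30487.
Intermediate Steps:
q = 6871/4 (q = (¼)*6871 = 6871/4 ≈ 1717.8)
(q + 19553) + (90 + r(-8))² = (6871/4 + 19553) + (90 + 6)² = 85083/4 + 96² = 85083/4 + 9216 = 121947/4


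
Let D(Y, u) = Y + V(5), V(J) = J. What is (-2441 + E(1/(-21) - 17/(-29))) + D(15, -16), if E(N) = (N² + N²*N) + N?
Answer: -546600411533/225866529 ≈ -2420.0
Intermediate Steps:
D(Y, u) = 5 + Y (D(Y, u) = Y + 5 = 5 + Y)
E(N) = N + N² + N³ (E(N) = (N² + N³) + N = N + N² + N³)
(-2441 + E(1/(-21) - 17/(-29))) + D(15, -16) = (-2441 + (1/(-21) - 17/(-29))*(1 + (1/(-21) - 17/(-29)) + (1/(-21) - 17/(-29))²)) + (5 + 15) = (-2441 + (1*(-1/21) - 17*(-1/29))*(1 + (1*(-1/21) - 17*(-1/29)) + (1*(-1/21) - 17*(-1/29))²)) + 20 = (-2441 + (-1/21 + 17/29)*(1 + (-1/21 + 17/29) + (-1/21 + 17/29)²)) + 20 = (-2441 + 328*(1 + 328/609 + (328/609)²)/609) + 20 = (-2441 + 328*(1 + 328/609 + 107584/370881)/609) + 20 = (-2441 + (328/609)*(678217/370881)) + 20 = (-2441 + 222455176/225866529) + 20 = -551117742113/225866529 + 20 = -546600411533/225866529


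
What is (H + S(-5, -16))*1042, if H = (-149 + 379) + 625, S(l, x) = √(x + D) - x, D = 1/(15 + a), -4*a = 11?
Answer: 907582 + 2084*I*√195/7 ≈ 9.0758e+5 + 4157.4*I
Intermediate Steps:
a = -11/4 (a = -¼*11 = -11/4 ≈ -2.7500)
D = 4/49 (D = 1/(15 - 11/4) = 1/(49/4) = 4/49 ≈ 0.081633)
S(l, x) = √(4/49 + x) - x (S(l, x) = √(x + 4/49) - x = √(4/49 + x) - x)
H = 855 (H = 230 + 625 = 855)
(H + S(-5, -16))*1042 = (855 + (-1*(-16) + √(4 + 49*(-16))/7))*1042 = (855 + (16 + √(4 - 784)/7))*1042 = (855 + (16 + √(-780)/7))*1042 = (855 + (16 + (2*I*√195)/7))*1042 = (855 + (16 + 2*I*√195/7))*1042 = (871 + 2*I*√195/7)*1042 = 907582 + 2084*I*√195/7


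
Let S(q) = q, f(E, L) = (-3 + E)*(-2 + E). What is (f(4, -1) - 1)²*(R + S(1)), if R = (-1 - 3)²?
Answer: 17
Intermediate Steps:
R = 16 (R = (-4)² = 16)
(f(4, -1) - 1)²*(R + S(1)) = ((6 + 4² - 5*4) - 1)²*(16 + 1) = ((6 + 16 - 20) - 1)²*17 = (2 - 1)²*17 = 1²*17 = 1*17 = 17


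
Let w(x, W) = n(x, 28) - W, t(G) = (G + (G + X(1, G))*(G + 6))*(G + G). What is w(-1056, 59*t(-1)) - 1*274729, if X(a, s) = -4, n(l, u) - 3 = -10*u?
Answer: -278074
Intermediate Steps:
n(l, u) = 3 - 10*u
t(G) = 2*G*(G + (-4 + G)*(6 + G)) (t(G) = (G + (G - 4)*(G + 6))*(G + G) = (G + (-4 + G)*(6 + G))*(2*G) = 2*G*(G + (-4 + G)*(6 + G)))
w(x, W) = -277 - W (w(x, W) = (3 - 10*28) - W = (3 - 280) - W = -277 - W)
w(-1056, 59*t(-1)) - 1*274729 = (-277 - 59*2*(-1)*(-24 + (-1)² + 3*(-1))) - 1*274729 = (-277 - 59*2*(-1)*(-24 + 1 - 3)) - 274729 = (-277 - 59*2*(-1)*(-26)) - 274729 = (-277 - 59*52) - 274729 = (-277 - 1*3068) - 274729 = (-277 - 3068) - 274729 = -3345 - 274729 = -278074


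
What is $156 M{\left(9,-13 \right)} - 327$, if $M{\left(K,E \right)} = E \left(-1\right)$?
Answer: $1701$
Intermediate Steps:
$M{\left(K,E \right)} = - E$
$156 M{\left(9,-13 \right)} - 327 = 156 \left(\left(-1\right) \left(-13\right)\right) - 327 = 156 \cdot 13 - 327 = 2028 - 327 = 1701$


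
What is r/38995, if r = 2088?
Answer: 2088/38995 ≈ 0.053545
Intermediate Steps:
r/38995 = 2088/38995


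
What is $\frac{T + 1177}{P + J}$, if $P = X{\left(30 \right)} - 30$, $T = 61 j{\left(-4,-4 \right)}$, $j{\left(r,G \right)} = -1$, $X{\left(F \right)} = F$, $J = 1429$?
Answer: $\frac{1116}{1429} \approx 0.78097$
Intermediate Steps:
$T = -61$ ($T = 61 \left(-1\right) = -61$)
$P = 0$ ($P = 30 - 30 = 0$)
$\frac{T + 1177}{P + J} = \frac{-61 + 1177}{0 + 1429} = \frac{1116}{1429}$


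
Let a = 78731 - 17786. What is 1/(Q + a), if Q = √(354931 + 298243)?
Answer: 3585/218449403 - √653174/3713639851 ≈ 1.6193e-5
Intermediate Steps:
Q = √653174 ≈ 808.19
a = 60945
1/(Q + a) = 1/(√653174 + 60945) = 1/(60945 + √653174)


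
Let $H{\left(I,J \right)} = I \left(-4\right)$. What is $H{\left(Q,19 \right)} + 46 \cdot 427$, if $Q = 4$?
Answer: $19626$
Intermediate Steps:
$H{\left(I,J \right)} = - 4 I$
$H{\left(Q,19 \right)} + 46 \cdot 427 = \left(-4\right) 4 + 46 \cdot 427 = -16 + 19642 = 19626$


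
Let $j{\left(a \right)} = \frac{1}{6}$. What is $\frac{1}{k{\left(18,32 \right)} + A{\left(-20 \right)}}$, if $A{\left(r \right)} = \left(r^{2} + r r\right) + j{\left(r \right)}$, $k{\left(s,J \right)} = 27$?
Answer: $\frac{6}{4963} \approx 0.0012089$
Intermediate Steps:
$j{\left(a \right)} = \frac{1}{6}$
$A{\left(r \right)} = \frac{1}{6} + 2 r^{2}$ ($A{\left(r \right)} = \left(r^{2} + r r\right) + \frac{1}{6} = \left(r^{2} + r^{2}\right) + \frac{1}{6} = 2 r^{2} + \frac{1}{6} = \frac{1}{6} + 2 r^{2}$)
$\frac{1}{k{\left(18,32 \right)} + A{\left(-20 \right)}} = \frac{1}{27 + \left(\frac{1}{6} + 2 \left(-20\right)^{2}\right)} = \frac{1}{27 + \left(\frac{1}{6} + 2 \cdot 400\right)} = \frac{1}{27 + \left(\frac{1}{6} + 800\right)} = \frac{1}{27 + \frac{4801}{6}} = \frac{1}{\frac{4963}{6}} = \frac{6}{4963}$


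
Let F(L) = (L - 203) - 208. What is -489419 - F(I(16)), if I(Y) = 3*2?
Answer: -489014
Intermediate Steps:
I(Y) = 6
F(L) = -411 + L (F(L) = (-203 + L) - 208 = -411 + L)
-489419 - F(I(16)) = -489419 - (-411 + 6) = -489419 - 1*(-405) = -489419 + 405 = -489014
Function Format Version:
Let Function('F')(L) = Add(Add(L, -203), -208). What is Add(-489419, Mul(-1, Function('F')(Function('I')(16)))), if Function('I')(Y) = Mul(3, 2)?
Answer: -489014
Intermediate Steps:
Function('I')(Y) = 6
Function('F')(L) = Add(-411, L) (Function('F')(L) = Add(Add(-203, L), -208) = Add(-411, L))
Add(-489419, Mul(-1, Function('F')(Function('I')(16)))) = Add(-489419, Mul(-1, Add(-411, 6))) = Add(-489419, Mul(-1, -405)) = Add(-489419, 405) = -489014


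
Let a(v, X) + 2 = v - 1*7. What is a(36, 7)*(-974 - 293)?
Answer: -34209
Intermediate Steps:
a(v, X) = -9 + v (a(v, X) = -2 + (v - 1*7) = -2 + (v - 7) = -2 + (-7 + v) = -9 + v)
a(36, 7)*(-974 - 293) = (-9 + 36)*(-974 - 293) = 27*(-1267) = -34209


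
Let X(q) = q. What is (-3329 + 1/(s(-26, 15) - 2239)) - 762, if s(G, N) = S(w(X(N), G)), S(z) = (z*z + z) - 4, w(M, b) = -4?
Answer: -9127022/2231 ≈ -4091.0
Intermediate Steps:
S(z) = -4 + z + z² (S(z) = (z² + z) - 4 = (z + z²) - 4 = -4 + z + z²)
s(G, N) = 8 (s(G, N) = -4 - 4 + (-4)² = -4 - 4 + 16 = 8)
(-3329 + 1/(s(-26, 15) - 2239)) - 762 = (-3329 + 1/(8 - 2239)) - 762 = (-3329 + 1/(-2231)) - 762 = (-3329 - 1/2231) - 762 = -7427000/2231 - 762 = -9127022/2231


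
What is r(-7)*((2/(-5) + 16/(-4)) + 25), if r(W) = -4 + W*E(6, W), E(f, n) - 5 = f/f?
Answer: -4738/5 ≈ -947.60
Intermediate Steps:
E(f, n) = 6 (E(f, n) = 5 + f/f = 5 + 1 = 6)
r(W) = -4 + 6*W (r(W) = -4 + W*6 = -4 + 6*W)
r(-7)*((2/(-5) + 16/(-4)) + 25) = (-4 + 6*(-7))*((2/(-5) + 16/(-4)) + 25) = (-4 - 42)*((2*(-1/5) + 16*(-1/4)) + 25) = -46*((-2/5 - 4) + 25) = -46*(-22/5 + 25) = -46*103/5 = -4738/5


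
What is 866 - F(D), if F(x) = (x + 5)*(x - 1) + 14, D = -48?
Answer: -1255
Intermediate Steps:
F(x) = 14 + (-1 + x)*(5 + x) (F(x) = (5 + x)*(-1 + x) + 14 = (-1 + x)*(5 + x) + 14 = 14 + (-1 + x)*(5 + x))
866 - F(D) = 866 - (9 + (-48)² + 4*(-48)) = 866 - (9 + 2304 - 192) = 866 - 1*2121 = 866 - 2121 = -1255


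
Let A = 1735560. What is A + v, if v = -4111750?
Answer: -2376190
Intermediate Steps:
A + v = 1735560 - 4111750 = -2376190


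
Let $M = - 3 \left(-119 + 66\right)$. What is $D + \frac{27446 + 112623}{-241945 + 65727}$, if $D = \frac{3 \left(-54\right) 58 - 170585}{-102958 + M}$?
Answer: $\frac{17316938727}{18115034182} \approx 0.95594$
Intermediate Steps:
$M = 159$ ($M = \left(-3\right) \left(-53\right) = 159$)
$D = \frac{179981}{102799}$ ($D = \frac{3 \left(-54\right) 58 - 170585}{-102958 + 159} = \frac{\left(-162\right) 58 - 170585}{-102799} = \left(-9396 - 170585\right) \left(- \frac{1}{102799}\right) = \left(-179981\right) \left(- \frac{1}{102799}\right) = \frac{179981}{102799} \approx 1.7508$)
$D + \frac{27446 + 112623}{-241945 + 65727} = \frac{179981}{102799} + \frac{27446 + 112623}{-241945 + 65727} = \frac{179981}{102799} + \frac{140069}{-176218} = \frac{179981}{102799} + 140069 \left(- \frac{1}{176218}\right) = \frac{179981}{102799} - \frac{140069}{176218} = \frac{17316938727}{18115034182}$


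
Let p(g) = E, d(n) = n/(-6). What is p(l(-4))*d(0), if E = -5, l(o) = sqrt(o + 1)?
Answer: 0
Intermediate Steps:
d(n) = -n/6 (d(n) = n*(-1/6) = -n/6)
l(o) = sqrt(1 + o)
p(g) = -5
p(l(-4))*d(0) = -(-5)*0/6 = -5*0 = 0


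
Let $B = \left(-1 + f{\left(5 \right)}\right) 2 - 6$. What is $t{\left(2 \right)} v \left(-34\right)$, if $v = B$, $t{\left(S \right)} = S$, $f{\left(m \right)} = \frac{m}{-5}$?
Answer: $680$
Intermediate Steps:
$f{\left(m \right)} = - \frac{m}{5}$ ($f{\left(m \right)} = m \left(- \frac{1}{5}\right) = - \frac{m}{5}$)
$B = -10$ ($B = \left(-1 - 1\right) 2 - 6 = \left(-2\right) 2 - 6 = -4 - 6 = -10$)
$v = -10$
$t{\left(2 \right)} v \left(-34\right) = 2 \left(-10\right) \left(-34\right) = \left(-20\right) \left(-34\right) = 680$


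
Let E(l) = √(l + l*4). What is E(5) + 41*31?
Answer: 1276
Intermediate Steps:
E(l) = √5*√l (E(l) = √(l + 4*l) = √(5*l) = √5*√l)
E(5) + 41*31 = √5*√5 + 41*31 = 5 + 1271 = 1276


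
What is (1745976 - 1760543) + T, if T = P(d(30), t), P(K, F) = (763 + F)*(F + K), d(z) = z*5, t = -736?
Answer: -30389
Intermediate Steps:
d(z) = 5*z
T = -15822 (T = (-736)**2 + 763*(-736) + 763*(5*30) - 3680*30 = 541696 - 561568 + 763*150 - 736*150 = 541696 - 561568 + 114450 - 110400 = -15822)
(1745976 - 1760543) + T = (1745976 - 1760543) - 15822 = -14567 - 15822 = -30389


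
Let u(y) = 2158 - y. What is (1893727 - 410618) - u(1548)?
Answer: 1482499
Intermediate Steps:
(1893727 - 410618) - u(1548) = (1893727 - 410618) - (2158 - 1*1548) = 1483109 - (2158 - 1548) = 1483109 - 1*610 = 1483109 - 610 = 1482499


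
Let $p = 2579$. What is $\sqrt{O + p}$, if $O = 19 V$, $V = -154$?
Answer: $i \sqrt{347} \approx 18.628 i$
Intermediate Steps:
$O = -2926$ ($O = 19 \left(-154\right) = -2926$)
$\sqrt{O + p} = \sqrt{-2926 + 2579} = \sqrt{-347} = i \sqrt{347}$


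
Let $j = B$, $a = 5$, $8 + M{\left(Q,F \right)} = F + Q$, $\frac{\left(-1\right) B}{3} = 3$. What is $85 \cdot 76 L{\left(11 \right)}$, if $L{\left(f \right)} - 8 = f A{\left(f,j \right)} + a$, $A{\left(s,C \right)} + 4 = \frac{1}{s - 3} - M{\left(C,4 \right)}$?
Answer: $\frac{1464805}{2} \approx 7.324 \cdot 10^{5}$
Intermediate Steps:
$B = -9$ ($B = \left(-3\right) 3 = -9$)
$M{\left(Q,F \right)} = -8 + F + Q$ ($M{\left(Q,F \right)} = -8 + \left(F + Q\right) = -8 + F + Q$)
$j = -9$
$A{\left(s,C \right)} = \frac{1}{-3 + s} - C$ ($A{\left(s,C \right)} = -4 - \left(-4 + C - \frac{1}{s - 3}\right) = -4 - \left(-4 + C - \frac{1}{-3 + s}\right) = -4 + \left(4 + \frac{1}{-3 + s} - C\right) = \frac{1}{-3 + s} - C$)
$L{\left(f \right)} = 13 + \frac{f \left(-26 + 9 f\right)}{-3 + f}$ ($L{\left(f \right)} = 8 + \left(f \frac{1 + 3 \left(-9\right) - - 9 f}{-3 + f} + 5\right) = 8 + \left(f \frac{1 - 27 + 9 f}{-3 + f} + 5\right) = 8 + \left(f \frac{-26 + 9 f}{-3 + f} + 5\right) = 8 + \left(\frac{f \left(-26 + 9 f\right)}{-3 + f} + 5\right) = 8 + \left(5 + \frac{f \left(-26 + 9 f\right)}{-3 + f}\right) = 13 + \frac{f \left(-26 + 9 f\right)}{-3 + f}$)
$85 \cdot 76 L{\left(11 \right)} = 85 \cdot 76 \frac{-39 - 143 + 9 \cdot 11^{2}}{-3 + 11} = 6460 \frac{-39 - 143 + 9 \cdot 121}{8} = 6460 \frac{-39 - 143 + 1089}{8} = 6460 \cdot \frac{1}{8} \cdot 907 = 6460 \cdot \frac{907}{8} = \frac{1464805}{2}$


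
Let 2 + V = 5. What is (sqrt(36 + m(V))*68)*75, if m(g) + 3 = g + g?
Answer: 5100*sqrt(39) ≈ 31850.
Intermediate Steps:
V = 3 (V = -2 + 5 = 3)
m(g) = -3 + 2*g (m(g) = -3 + (g + g) = -3 + 2*g)
(sqrt(36 + m(V))*68)*75 = (sqrt(36 + (-3 + 2*3))*68)*75 = (sqrt(36 + (-3 + 6))*68)*75 = (sqrt(36 + 3)*68)*75 = (sqrt(39)*68)*75 = (68*sqrt(39))*75 = 5100*sqrt(39)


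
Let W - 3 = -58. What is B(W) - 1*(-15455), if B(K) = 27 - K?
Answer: 15537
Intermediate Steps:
W = -55 (W = 3 - 58 = -55)
B(W) - 1*(-15455) = (27 - 1*(-55)) - 1*(-15455) = (27 + 55) + 15455 = 82 + 15455 = 15537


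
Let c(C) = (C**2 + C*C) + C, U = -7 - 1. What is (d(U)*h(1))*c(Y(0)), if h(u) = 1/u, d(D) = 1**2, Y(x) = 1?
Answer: 3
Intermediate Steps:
U = -8
d(D) = 1
c(C) = C + 2*C**2 (c(C) = (C**2 + C**2) + C = 2*C**2 + C = C + 2*C**2)
h(u) = 1/u
(d(U)*h(1))*c(Y(0)) = (1/1)*(1*(1 + 2*1)) = (1*1)*(1*(1 + 2)) = 1*(1*3) = 1*3 = 3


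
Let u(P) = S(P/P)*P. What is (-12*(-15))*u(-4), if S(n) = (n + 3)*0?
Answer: 0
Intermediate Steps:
S(n) = 0 (S(n) = (3 + n)*0 = 0)
u(P) = 0 (u(P) = 0*P = 0)
(-12*(-15))*u(-4) = -12*(-15)*0 = 180*0 = 0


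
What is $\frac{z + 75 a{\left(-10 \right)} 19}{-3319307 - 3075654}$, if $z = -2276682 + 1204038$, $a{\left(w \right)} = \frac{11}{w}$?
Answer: $\frac{2148423}{12789922} \approx 0.16798$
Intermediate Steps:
$z = -1072644$
$\frac{z + 75 a{\left(-10 \right)} 19}{-3319307 - 3075654} = \frac{-1072644 + 75 \frac{11}{-10} \cdot 19}{-3319307 - 3075654} = \frac{-1072644 + 75 \cdot 11 \left(- \frac{1}{10}\right) 19}{-3319307 - 3075654} = \frac{-1072644 + 75 \left(- \frac{11}{10}\right) 19}{-6394961} = \left(-1072644 - \frac{3135}{2}\right) \left(- \frac{1}{6394961}\right) = \left(- \frac{2148423}{2}\right) \left(- \frac{1}{6394961}\right) = \frac{2148423}{12789922}$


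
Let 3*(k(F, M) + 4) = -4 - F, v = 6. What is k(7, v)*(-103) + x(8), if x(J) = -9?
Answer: 2342/3 ≈ 780.67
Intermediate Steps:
k(F, M) = -16/3 - F/3 (k(F, M) = -4 + (-4 - F)/3 = -4 + (-4/3 - F/3) = -16/3 - F/3)
k(7, v)*(-103) + x(8) = (-16/3 - ⅓*7)*(-103) - 9 = (-16/3 - 7/3)*(-103) - 9 = -23/3*(-103) - 9 = 2369/3 - 9 = 2342/3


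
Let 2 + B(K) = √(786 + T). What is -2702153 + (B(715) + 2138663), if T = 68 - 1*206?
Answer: -563492 + 18*√2 ≈ -5.6347e+5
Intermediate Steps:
T = -138 (T = 68 - 206 = -138)
B(K) = -2 + 18*√2 (B(K) = -2 + √(786 - 138) = -2 + √648 = -2 + 18*√2)
-2702153 + (B(715) + 2138663) = -2702153 + ((-2 + 18*√2) + 2138663) = -2702153 + (2138661 + 18*√2) = -563492 + 18*√2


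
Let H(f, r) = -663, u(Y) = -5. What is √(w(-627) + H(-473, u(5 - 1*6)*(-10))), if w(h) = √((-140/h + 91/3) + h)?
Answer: √(-260644527 + 627*I*√234479190)/627 ≈ 0.47416 + 25.753*I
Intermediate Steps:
w(h) = √(91/3 + h - 140/h) (w(h) = √((-140/h + 91*(⅓)) + h) = √((-140/h + 91/3) + h) = √((91/3 - 140/h) + h) = √(91/3 + h - 140/h))
√(w(-627) + H(-473, u(5 - 1*6)*(-10))) = √(√(273 - 1260/(-627) + 9*(-627))/3 - 663) = √(√(273 - 1260*(-1/627) - 5643)/3 - 663) = √(√(273 + 420/209 - 5643)/3 - 663) = √(√(-1121910/209)/3 - 663) = √((I*√234479190/209)/3 - 663) = √(I*√234479190/627 - 663) = √(-663 + I*√234479190/627)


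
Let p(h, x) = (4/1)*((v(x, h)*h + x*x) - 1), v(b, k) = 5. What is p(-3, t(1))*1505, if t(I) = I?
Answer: -90300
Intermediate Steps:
p(h, x) = -4 + 4*x**2 + 20*h (p(h, x) = (4/1)*((5*h + x*x) - 1) = (4*1)*((5*h + x**2) - 1) = 4*((x**2 + 5*h) - 1) = 4*(-1 + x**2 + 5*h) = -4 + 4*x**2 + 20*h)
p(-3, t(1))*1505 = (-4 + 4*1**2 + 20*(-3))*1505 = (-4 + 4*1 - 60)*1505 = (-4 + 4 - 60)*1505 = -60*1505 = -90300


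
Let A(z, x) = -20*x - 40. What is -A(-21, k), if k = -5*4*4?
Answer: -1560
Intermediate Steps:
k = -80 (k = -20*4 = -80)
A(z, x) = -40 - 20*x
-A(-21, k) = -(-40 - 20*(-80)) = -(-40 + 1600) = -1*1560 = -1560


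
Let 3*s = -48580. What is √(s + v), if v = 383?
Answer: I*√142293/3 ≈ 125.74*I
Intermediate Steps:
s = -48580/3 (s = (⅓)*(-48580) = -48580/3 ≈ -16193.)
√(s + v) = √(-48580/3 + 383) = √(-47431/3) = I*√142293/3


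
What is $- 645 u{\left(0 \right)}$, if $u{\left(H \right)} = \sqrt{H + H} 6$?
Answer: $0$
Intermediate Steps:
$u{\left(H \right)} = 6 \sqrt{2} \sqrt{H}$ ($u{\left(H \right)} = \sqrt{2 H} 6 = \sqrt{2} \sqrt{H} 6 = 6 \sqrt{2} \sqrt{H}$)
$- 645 u{\left(0 \right)} = - 645 \cdot 6 \sqrt{2} \sqrt{0} = - 645 \cdot 6 \sqrt{2} \cdot 0 = \left(-645\right) 0 = 0$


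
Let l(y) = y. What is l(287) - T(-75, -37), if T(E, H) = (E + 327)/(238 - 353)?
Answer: 33257/115 ≈ 289.19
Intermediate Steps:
T(E, H) = -327/115 - E/115 (T(E, H) = (327 + E)/(-115) = (327 + E)*(-1/115) = -327/115 - E/115)
l(287) - T(-75, -37) = 287 - (-327/115 - 1/115*(-75)) = 287 - (-327/115 + 15/23) = 287 - 1*(-252/115) = 287 + 252/115 = 33257/115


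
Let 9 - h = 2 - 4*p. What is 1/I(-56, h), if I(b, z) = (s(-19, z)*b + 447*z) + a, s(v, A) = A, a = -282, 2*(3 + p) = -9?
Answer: -1/9275 ≈ -0.00010782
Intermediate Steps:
p = -15/2 (p = -3 + (½)*(-9) = -3 - 9/2 = -15/2 ≈ -7.5000)
h = -23 (h = 9 - (2 - 4*(-15/2)) = 9 - (2 + 30) = 9 - 1*32 = 9 - 32 = -23)
I(b, z) = -282 + 447*z + b*z (I(b, z) = (z*b + 447*z) - 282 = (b*z + 447*z) - 282 = (447*z + b*z) - 282 = -282 + 447*z + b*z)
1/I(-56, h) = 1/(-282 + 447*(-23) - 56*(-23)) = 1/(-282 - 10281 + 1288) = 1/(-9275) = -1/9275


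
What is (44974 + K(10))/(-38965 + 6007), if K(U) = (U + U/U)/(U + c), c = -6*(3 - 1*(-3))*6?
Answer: -3088211/2263116 ≈ -1.3646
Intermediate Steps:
c = -216 (c = -6*(3 + 3)*6 = -6*6*6 = -36*6 = -216)
K(U) = (1 + U)/(-216 + U) (K(U) = (U + U/U)/(U - 216) = (U + 1)/(-216 + U) = (1 + U)/(-216 + U))
(44974 + K(10))/(-38965 + 6007) = (44974 + (1 + 10)/(-216 + 10))/(-38965 + 6007) = (44974 + 11/(-206))/(-32958) = (44974 - 1/206*11)*(-1/32958) = (44974 - 11/206)*(-1/32958) = (9264633/206)*(-1/32958) = -3088211/2263116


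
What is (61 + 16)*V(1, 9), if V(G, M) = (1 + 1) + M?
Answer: 847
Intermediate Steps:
V(G, M) = 2 + M
(61 + 16)*V(1, 9) = (61 + 16)*(2 + 9) = 77*11 = 847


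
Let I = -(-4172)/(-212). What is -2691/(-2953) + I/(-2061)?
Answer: 297025982/322565049 ≈ 0.92083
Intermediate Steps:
I = -1043/53 (I = -(-4172)*(-1)/212 = -14*149/106 = -1043/53 ≈ -19.679)
-2691/(-2953) + I/(-2061) = -2691/(-2953) - 1043/53/(-2061) = -2691*(-1/2953) - 1043/53*(-1/2061) = 2691/2953 + 1043/109233 = 297025982/322565049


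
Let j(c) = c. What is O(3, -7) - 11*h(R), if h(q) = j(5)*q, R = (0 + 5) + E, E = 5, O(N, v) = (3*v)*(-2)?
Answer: -508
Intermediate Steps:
O(N, v) = -6*v
R = 10 (R = (0 + 5) + 5 = 5 + 5 = 10)
h(q) = 5*q
O(3, -7) - 11*h(R) = -6*(-7) - 55*10 = 42 - 11*50 = 42 - 550 = -508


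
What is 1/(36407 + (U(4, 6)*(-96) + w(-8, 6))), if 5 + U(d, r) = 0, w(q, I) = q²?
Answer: 1/36951 ≈ 2.7063e-5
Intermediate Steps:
U(d, r) = -5 (U(d, r) = -5 + 0 = -5)
1/(36407 + (U(4, 6)*(-96) + w(-8, 6))) = 1/(36407 + (-5*(-96) + (-8)²)) = 1/(36407 + (480 + 64)) = 1/(36407 + 544) = 1/36951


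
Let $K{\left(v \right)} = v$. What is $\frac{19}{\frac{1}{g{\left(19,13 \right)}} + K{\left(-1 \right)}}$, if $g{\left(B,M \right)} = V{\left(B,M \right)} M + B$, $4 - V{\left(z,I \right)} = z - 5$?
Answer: $- \frac{2109}{112} \approx -18.83$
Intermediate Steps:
$V{\left(z,I \right)} = 9 - z$ ($V{\left(z,I \right)} = 4 - \left(z - 5\right) = 4 - \left(-5 + z\right) = 9 - z$)
$g{\left(B,M \right)} = B + M \left(9 - B\right)$ ($g{\left(B,M \right)} = \left(9 - B\right) M + B = M \left(9 - B\right) + B = B + M \left(9 - B\right)$)
$\frac{19}{\frac{1}{g{\left(19,13 \right)}} + K{\left(-1 \right)}} = \frac{19}{\frac{1}{19 - 13 \left(-9 + 19\right)} - 1} = \frac{19}{\frac{1}{19 - 13 \cdot 10} - 1} = \frac{19}{\frac{1}{19 - 130} - 1} = \frac{19}{\frac{1}{-111} - 1} = \frac{19}{- \frac{1}{111} - 1} = \frac{19}{- \frac{112}{111}} = 19 \left(- \frac{111}{112}\right) = - \frac{2109}{112}$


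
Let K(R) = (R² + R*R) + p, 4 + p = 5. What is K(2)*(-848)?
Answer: -7632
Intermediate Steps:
p = 1 (p = -4 + 5 = 1)
K(R) = 1 + 2*R² (K(R) = (R² + R*R) + 1 = (R² + R²) + 1 = 2*R² + 1 = 1 + 2*R²)
K(2)*(-848) = (1 + 2*2²)*(-848) = (1 + 2*4)*(-848) = (1 + 8)*(-848) = 9*(-848) = -7632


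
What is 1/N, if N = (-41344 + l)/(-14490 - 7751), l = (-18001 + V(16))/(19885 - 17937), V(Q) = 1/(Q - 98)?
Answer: 3552688376/6605601267 ≈ 0.53783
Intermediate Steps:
V(Q) = 1/(-98 + Q)
l = -1476083/159736 (l = (-18001 + 1/(-98 + 16))/(19885 - 17937) = (-18001 + 1/(-82))/1948 = (-18001 - 1/82)*(1/1948) = -1476083/82*1/1948 = -1476083/159736 ≈ -9.2408)
N = 6605601267/3552688376 (N = (-41344 - 1476083/159736)/(-14490 - 7751) = -6605601267/159736/(-22241) = -6605601267/159736*(-1/22241) = 6605601267/3552688376 ≈ 1.8593)
1/N = 1/(6605601267/3552688376) = 3552688376/6605601267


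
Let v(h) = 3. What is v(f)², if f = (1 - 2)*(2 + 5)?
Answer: 9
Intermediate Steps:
f = -7 (f = -1*7 = -7)
v(f)² = 3² = 9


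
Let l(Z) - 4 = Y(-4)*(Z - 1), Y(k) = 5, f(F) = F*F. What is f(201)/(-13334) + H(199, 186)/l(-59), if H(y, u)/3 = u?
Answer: -4849767/986716 ≈ -4.9151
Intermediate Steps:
H(y, u) = 3*u
f(F) = F²
l(Z) = -1 + 5*Z (l(Z) = 4 + 5*(Z - 1) = 4 + 5*(-1 + Z) = 4 + (-5 + 5*Z) = -1 + 5*Z)
f(201)/(-13334) + H(199, 186)/l(-59) = 201²/(-13334) + (3*186)/(-1 + 5*(-59)) = 40401*(-1/13334) + 558/(-1 - 295) = -40401/13334 + 558/(-296) = -40401/13334 + 558*(-1/296) = -40401/13334 - 279/148 = -4849767/986716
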